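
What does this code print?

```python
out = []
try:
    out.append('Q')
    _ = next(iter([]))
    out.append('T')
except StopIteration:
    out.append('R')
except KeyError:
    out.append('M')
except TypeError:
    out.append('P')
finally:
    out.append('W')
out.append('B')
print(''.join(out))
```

Execution trace: 'Q' (try body) → 'R' (except StopIteration) → 'W' (finally) → 'B' (after the try/except). Output: QRWB

Answer: QRWB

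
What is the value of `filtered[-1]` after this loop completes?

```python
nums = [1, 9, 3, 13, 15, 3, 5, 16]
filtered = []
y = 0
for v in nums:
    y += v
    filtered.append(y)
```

Cumulative sum ends at 65
`filtered` takes the values: [] → [1] → [1, 10] → [1, 10, 13] → [1, 10, 13, 26] → [1, 10, 13, 26, 41] → [1, 10, 13, 26, 41, 44] → [1, 10, 13, 26, 41, 44, 49] → [1, 10, 13, 26, 41, 44, 49, 65]
So `filtered[-1]` = 65

Answer: 65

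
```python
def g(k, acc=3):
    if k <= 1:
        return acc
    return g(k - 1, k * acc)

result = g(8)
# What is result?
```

Accumulator trace (n, acc): (8, 3) -> (7, 24) -> (6, 168) -> (5, 1008) -> (4, 5040) -> (3, 20160) -> (2, 60480) -> (1, 120960) -> return 120960

Answer: 120960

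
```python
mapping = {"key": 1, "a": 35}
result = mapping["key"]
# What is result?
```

Trace:
`mapping = {"key": 1, "a": 35}` → mapping = {'key': 1, 'a': 35}
`result = mapping["key"]` → result = 1
So result = 1

Answer: 1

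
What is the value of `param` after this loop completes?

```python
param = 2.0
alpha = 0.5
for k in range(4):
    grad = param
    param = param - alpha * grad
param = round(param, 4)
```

Gradient descent: w = 2.0 * (1 - 0.5)^4
`param` takes the values: 2.0 → 1.0 → 0.5 → 0.25 → 0.125

Answer: 0.125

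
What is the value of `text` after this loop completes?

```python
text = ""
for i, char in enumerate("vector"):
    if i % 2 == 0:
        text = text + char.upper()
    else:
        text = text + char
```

Uppercase even positions in 'vector'
`text` takes the values: "" → "V" → "Ve" → "VeC" → "VeCt" → "VeCtO" → "VeCtOr"

Answer: "VeCtOr"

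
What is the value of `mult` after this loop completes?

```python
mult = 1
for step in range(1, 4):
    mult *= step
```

3! = 6
`mult` takes the values: 1 → 2 → 6

Answer: 6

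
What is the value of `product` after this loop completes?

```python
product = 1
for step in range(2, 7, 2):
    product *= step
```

Product of even numbers 2 to 6
`product` takes the values: 1 → 2 → 8 → 48

Answer: 48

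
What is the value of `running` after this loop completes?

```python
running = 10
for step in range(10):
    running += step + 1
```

Start at 10, add 1 to 10 = 65
`running` takes the values: 10 → 11 → 13 → 16 → 20 → 25 → 31 → 38 → 46 → 55 → 65

Answer: 65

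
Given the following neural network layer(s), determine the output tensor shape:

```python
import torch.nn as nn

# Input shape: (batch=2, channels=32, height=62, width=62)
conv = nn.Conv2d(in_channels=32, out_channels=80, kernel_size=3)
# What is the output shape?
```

Input: (2, 32, 62, 62) -> Output: (2, 80, 60, 60)

Answer: (2, 80, 60, 60)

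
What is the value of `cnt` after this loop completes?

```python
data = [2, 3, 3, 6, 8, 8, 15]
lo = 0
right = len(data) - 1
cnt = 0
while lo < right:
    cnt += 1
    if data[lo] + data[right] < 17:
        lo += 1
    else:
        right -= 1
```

Steps to find pair summing to 17
`cnt` takes the values: 0 → 1 → 2 → 3 → 4 → 5 → 6

Answer: 6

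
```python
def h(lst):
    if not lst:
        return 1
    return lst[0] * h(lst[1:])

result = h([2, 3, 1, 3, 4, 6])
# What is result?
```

Product over [2, 3, 1, 3, 4, 6] = 2 * 3 * 1 * 3 * 4 * 6 = 432

Answer: 432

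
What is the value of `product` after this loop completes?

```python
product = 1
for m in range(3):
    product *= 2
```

2^3 = 8
`product` takes the values: 1 → 2 → 4 → 8

Answer: 8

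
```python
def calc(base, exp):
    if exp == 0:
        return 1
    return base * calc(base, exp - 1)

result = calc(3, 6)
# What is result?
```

calc(3, 6) = 3 * 3 * 3 * 3 * 3 * 3 = 729

Answer: 729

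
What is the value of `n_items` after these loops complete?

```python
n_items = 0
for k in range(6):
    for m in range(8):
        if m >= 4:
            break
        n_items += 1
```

Inner breaks at 4, outer runs 6 times
`n_items` takes the values: 0 → 1 → 2 → 3 → 4 → 5 → 6 → 7 → 8 → 9 → 10 → 11 → 12 → 13 → 14 → 15 → 16 → 17 → 18 → 19 → 20 → 21 → 22 → 23 → 24

Answer: 24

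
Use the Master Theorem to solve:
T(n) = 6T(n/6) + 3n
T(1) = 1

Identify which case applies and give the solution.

a=6, b=6, f(n)=3n. log_6(6) = 1. Since c=1 = 1, Case 2 applies: T(n) = Θ(n^log_b(a) · log n) = O(n log n).

Answer: O(n log n) - Case 2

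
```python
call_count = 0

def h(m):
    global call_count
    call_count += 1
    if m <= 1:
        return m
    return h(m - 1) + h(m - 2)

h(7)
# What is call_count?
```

Calls(m) = 1 + Calls(m-1) + Calls(m-2); Calls(0)=Calls(1)=1. For m=7 this gives 41.

Answer: 41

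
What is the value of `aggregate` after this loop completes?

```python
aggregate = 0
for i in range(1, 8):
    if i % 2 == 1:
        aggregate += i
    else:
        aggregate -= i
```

Add odd, subtract even
`aggregate` takes the values: 0 → 1 → -1 → 2 → -2 → 3 → -3 → 4

Answer: 4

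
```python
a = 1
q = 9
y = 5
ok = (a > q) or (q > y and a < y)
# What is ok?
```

Trace:
`a = 1` → a = 1
`q = 9` → q = 9
`y = 5` → y = 5
`ok = (a > q) or (q > y and a < y)` → ok = True
So ok = True

Answer: True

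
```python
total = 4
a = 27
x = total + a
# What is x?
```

Trace:
`total = 4` → total = 4
`a = 27` → a = 27
`x = total + a` → x = 31
So x = 31

Answer: 31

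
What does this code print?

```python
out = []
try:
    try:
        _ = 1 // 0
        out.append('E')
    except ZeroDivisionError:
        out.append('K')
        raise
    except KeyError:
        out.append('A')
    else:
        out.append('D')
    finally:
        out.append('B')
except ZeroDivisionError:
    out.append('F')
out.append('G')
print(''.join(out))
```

Execution trace: 'K' (inner except ZeroDivisionError) → 'B' (inner finally) → 'F' (outer except ZeroDivisionError) → 'G' (after the try/except). Output: KBFG

Answer: KBFG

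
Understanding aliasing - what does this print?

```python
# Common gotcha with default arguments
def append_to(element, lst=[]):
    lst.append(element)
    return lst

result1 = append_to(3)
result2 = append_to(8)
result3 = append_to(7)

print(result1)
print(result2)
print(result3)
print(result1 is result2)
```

Key concept: mutable default argument gotcha.
Step by step:
`result1 = append_to(3)` → result1 = [3]
`result2 = append_to(8)` → result1 = [3, 8] (same object as result2); result2 = [3, 8] (same object as result1)
`result3 = append_to(7)` → result1 = [3, 8, 7] (same object as result2, result3); result2 = [3, 8, 7] (same object as result1, result3); result3 = [3, 8, 7] (same object as result1, result2)
`print(result1)` → prints [3, 8, 7]
`print(result2)` → prints [3, 8, 7]
`print(result3)` → prints [3, 8, 7]
`print(result1 is result2)` → prints True

Answer:
[3, 8, 7]
[3, 8, 7]
[3, 8, 7]
True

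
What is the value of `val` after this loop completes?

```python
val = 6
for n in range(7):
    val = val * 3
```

Multiply by 3, 7 times: 6 * 3^7 = 13122
`val` takes the values: 6 → 18 → 54 → 162 → 486 → 1458 → 4374 → 13122

Answer: 13122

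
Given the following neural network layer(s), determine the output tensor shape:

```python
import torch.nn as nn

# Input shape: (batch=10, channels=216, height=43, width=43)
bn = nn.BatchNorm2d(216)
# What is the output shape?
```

Input: (10, 216, 43, 43) -> Output: (10, 216, 43, 43)

Answer: (10, 216, 43, 43)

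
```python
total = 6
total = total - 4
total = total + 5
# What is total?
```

Trace:
`total = 6` → total = 6
`total = total - 4` → total = 2
`total = total + 5` → total = 7
So total = 7

Answer: 7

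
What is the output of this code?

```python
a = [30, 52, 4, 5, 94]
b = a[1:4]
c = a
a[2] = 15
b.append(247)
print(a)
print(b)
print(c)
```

Key concept: slice vs alias.
Step by step:
`a = [30, 52, 4, 5, 94]` → a = [30, 52, 4, 5, 94]
`b = a[1:4]` → b = [52, 4, 5]
`c = a` → c = [30, 52, 4, 5, 94] (same object as a)
`a[2] = 15` → a = [30, 52, 15, 5, 94] (same object as c); c = [30, 52, 15, 5, 94] (same object as a)
`b.append(247)` → b = [52, 4, 5, 247]
`print(a)` → prints [30, 52, 15, 5, 94]
`print(b)` → prints [52, 4, 5, 247]
`print(c)` → prints [30, 52, 15, 5, 94]

Answer:
[30, 52, 15, 5, 94]
[52, 4, 5, 247]
[30, 52, 15, 5, 94]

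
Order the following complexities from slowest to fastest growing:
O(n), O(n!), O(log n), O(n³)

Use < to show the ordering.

Ordered by growth rate: O(log n) < O(n) < O(n³) < O(n!)

Answer: O(log n) < O(n) < O(n³) < O(n!)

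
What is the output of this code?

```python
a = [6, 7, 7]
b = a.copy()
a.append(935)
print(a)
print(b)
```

Key concept: list.copy() creates independent copy.
Step by step:
`a = [6, 7, 7]` → a = [6, 7, 7]
`b = a.copy()` → b = [6, 7, 7]
`a.append(935)` → a = [6, 7, 7, 935]
`print(a)` → prints [6, 7, 7, 935]
`print(b)` → prints [6, 7, 7]

Answer:
[6, 7, 7, 935]
[6, 7, 7]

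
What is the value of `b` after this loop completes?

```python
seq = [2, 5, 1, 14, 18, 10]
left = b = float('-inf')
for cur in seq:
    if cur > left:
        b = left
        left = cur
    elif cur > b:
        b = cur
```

Second largest (with repeats) in [2, 5, 1, 14, 18, 10]
`b` takes the values: -inf → 2 → 5 → 14

Answer: 14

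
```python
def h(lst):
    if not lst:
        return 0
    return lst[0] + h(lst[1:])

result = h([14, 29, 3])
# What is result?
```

14 + 29 + 3 + 0 = 46

Answer: 46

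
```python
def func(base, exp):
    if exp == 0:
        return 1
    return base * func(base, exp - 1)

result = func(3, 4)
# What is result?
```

func(3, 4) = 3 * 3 * 3 * 3 = 81

Answer: 81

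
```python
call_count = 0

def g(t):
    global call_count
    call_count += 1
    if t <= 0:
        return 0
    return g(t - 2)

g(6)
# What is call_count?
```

Linear recursion stepping by 2: 4 calls from t=6 down to ≤0.

Answer: 4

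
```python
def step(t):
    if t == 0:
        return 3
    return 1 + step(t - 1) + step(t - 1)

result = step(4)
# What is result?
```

step(t) = 1 + 2·step(t-1), step(0)=3. Closed form: (3+1)·2^4 - 1 = 63.

Answer: 63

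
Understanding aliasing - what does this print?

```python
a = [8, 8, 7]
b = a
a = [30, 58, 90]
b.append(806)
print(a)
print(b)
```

Key concept: rebinding vs mutation: a is rebound to a new list, b still points at the original.
Step by step:
`a = [8, 8, 7]` → a = [8, 8, 7]
`b = a` → b = [8, 8, 7] (same object as a)
`a = [30, 58, 90]` → a = [30, 58, 90]
`b.append(806)` → b = [8, 8, 7, 806]
`print(a)` → prints [30, 58, 90]
`print(b)` → prints [8, 8, 7, 806]

Answer:
[30, 58, 90]
[8, 8, 7, 806]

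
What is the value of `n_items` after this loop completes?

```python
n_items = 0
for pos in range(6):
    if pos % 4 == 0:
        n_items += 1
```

Count numbers divisible by 4 in range(6)
`n_items` takes the values: 0 → 1 → 2

Answer: 2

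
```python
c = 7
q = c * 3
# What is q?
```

Trace:
`c = 7` → c = 7
`q = c * 3` → q = 21
So q = 21

Answer: 21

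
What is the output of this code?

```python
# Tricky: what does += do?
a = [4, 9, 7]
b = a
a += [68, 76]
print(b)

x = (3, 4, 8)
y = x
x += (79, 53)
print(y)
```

Key concept: += behavior differs for mutable vs immutable.
Step by step:
`a = [4, 9, 7]` → a = [4, 9, 7]
`b = a` → b = [4, 9, 7] (same object as a)
`a += [68, 76]` → a = [4, 9, 7, 68, 76] (same object as b); b = [4, 9, 7, 68, 76] (same object as a)
`print(b)` → prints [4, 9, 7, 68, 76]
`x = (3, 4, 8)` → x = (3, 4, 8)
`y = x` → y = (3, 4, 8)
`x += (79, 53)` → x = (3, 4, 8, 79, 53)
`print(y)` → prints (3, 4, 8)

Answer:
[4, 9, 7, 68, 76]
(3, 4, 8)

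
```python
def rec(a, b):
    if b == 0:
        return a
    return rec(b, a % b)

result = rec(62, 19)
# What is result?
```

rec(62, 19) -> rec(19, 5) -> rec(5, 4) -> rec(4, 1) -> rec(1, 0) -> 1

Answer: 1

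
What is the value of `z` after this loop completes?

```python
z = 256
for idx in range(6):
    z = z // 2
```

Halve 6 times: 256 // 2^6 = 4
`z` takes the values: 256 → 128 → 64 → 32 → 16 → 8 → 4

Answer: 4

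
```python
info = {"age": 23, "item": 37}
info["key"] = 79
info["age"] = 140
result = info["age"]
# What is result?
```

Trace:
`info = {"age": 23, "item": 37}` → info = {'age': 23, 'item': 37}
`info["key"] = 79` → info = {'age': 23, 'item': 37, 'key': 79}
`info["age"] = 140` → info = {'age': 140, 'item': 37, 'key': 79}
`result = info["age"]` → result = 140
So result = 140

Answer: 140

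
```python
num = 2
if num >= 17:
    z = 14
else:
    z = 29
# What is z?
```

Trace:
`num = 2` → num = 2
`if num >= 17: ...` → num >= 17 is False, take else branch → z = 29
So z = 29

Answer: 29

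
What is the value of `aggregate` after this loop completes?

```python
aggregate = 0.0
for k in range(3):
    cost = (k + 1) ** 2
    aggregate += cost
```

Sum of squared losses 1² + 2² + ... + 3²
`aggregate` takes the values: 0.0 → 1.0 → 5.0 → 14.0

Answer: 14.0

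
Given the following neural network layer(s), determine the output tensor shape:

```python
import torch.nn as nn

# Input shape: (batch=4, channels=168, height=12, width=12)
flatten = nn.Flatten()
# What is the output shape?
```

Input: (4, 168, 12, 12) -> Output: (4, 24192)

Answer: (4, 24192)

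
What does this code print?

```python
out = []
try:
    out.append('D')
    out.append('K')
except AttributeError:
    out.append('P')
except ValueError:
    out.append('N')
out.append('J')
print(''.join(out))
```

Execution trace: 'D' (try body) → 'K' (try body, no exception) → 'J' (after the try/except). Output: DKJ

Answer: DKJ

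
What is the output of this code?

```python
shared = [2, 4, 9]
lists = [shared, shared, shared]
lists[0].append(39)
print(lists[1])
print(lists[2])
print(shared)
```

Key concept: list of same reference.
Step by step:
`shared = [2, 4, 9]` → shared = [2, 4, 9]
`lists = [shared, shared, shared]` → lists = [[2, 4, 9], [2, 4, 9], [2, 4, 9]]
`lists[0].append(39)` → shared = [2, 4, 9, 39]; lists = [[2, 4, 9, 39], [2, 4, 9, 39], [2, 4, 9, 39]]
`print(lists[1])` → prints [2, 4, 9, 39]
`print(lists[2])` → prints [2, 4, 9, 39]
`print(shared)` → prints [2, 4, 9, 39]

Answer:
[2, 4, 9, 39]
[2, 4, 9, 39]
[2, 4, 9, 39]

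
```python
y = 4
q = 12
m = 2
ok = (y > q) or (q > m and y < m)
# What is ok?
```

Trace:
`y = 4` → y = 4
`q = 12` → q = 12
`m = 2` → m = 2
`ok = (y > q) or (q > m and y < m)` → ok = False
So ok = False

Answer: False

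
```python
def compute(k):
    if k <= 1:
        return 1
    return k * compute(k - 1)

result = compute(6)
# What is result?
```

compute(6) = 6 * 5 * 4 * 3 * 2 * 1 = 720

Answer: 720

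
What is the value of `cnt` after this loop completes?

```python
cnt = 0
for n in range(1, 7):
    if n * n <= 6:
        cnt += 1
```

Count numbers where n² ≤ 6
`cnt` takes the values: 0 → 1 → 2

Answer: 2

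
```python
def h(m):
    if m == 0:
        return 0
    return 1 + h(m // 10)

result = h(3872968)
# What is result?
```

Count of digits of 3872968: 7

Answer: 7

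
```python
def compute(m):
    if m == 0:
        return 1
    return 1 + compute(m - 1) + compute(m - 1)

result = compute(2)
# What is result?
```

compute(m) = 1 + 2·compute(m-1), compute(0)=1. Closed form: (1+1)·2^2 - 1 = 7.

Answer: 7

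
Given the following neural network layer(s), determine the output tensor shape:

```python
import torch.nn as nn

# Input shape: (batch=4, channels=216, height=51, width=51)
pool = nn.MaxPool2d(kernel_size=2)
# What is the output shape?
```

Input: (4, 216, 51, 51) -> Output: (4, 216, 25, 25)

Answer: (4, 216, 25, 25)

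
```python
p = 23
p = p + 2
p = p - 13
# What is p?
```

Trace:
`p = 23` → p = 23
`p = p + 2` → p = 25
`p = p - 13` → p = 12
So p = 12

Answer: 12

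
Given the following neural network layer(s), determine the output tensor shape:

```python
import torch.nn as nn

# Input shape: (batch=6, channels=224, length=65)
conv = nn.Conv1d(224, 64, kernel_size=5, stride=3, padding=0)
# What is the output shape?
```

Input: (6, 224, 65) -> Output: (6, 64, 21)

Answer: (6, 64, 21)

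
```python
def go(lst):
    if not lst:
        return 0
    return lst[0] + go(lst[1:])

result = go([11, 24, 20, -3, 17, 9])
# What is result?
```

11 + 24 + 20 + (-3) + 17 + 9 + 0 = 78

Answer: 78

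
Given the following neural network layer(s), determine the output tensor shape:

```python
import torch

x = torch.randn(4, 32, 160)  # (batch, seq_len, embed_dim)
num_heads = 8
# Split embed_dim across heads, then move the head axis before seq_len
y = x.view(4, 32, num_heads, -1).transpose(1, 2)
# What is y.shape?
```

Input: (4, 32, 160) -> head_dim = 160 // 8 = 20; after view: (4, 32, 8, 20) -> after transpose(1, 2): (4, 8, 32, 20) -> Output: (4, 8, 32, 20)

Answer: (4, 8, 32, 20)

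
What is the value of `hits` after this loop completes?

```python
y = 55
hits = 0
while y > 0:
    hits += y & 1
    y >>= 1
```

Count set bits in 55 (binary: 0b110111)
`hits` takes the values: 0 → 1 → 2 → 3 → 4 → 5

Answer: 5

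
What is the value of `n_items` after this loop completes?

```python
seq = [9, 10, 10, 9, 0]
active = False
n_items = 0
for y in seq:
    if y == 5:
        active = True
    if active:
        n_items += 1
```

Count elements after first 5 in [9, 10, 10, 9, 0]
`n_items` takes the values: 0

Answer: 0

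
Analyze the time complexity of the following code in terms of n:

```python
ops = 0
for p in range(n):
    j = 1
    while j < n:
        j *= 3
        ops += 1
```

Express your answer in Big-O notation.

Each loop level contributes: n × log n. Multiplying the contributions gives O(n log n).

Answer: O(n log n)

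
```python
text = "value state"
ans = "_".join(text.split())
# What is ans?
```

Trace:
`text = "value state"` → text = 'value state'
`ans = "_".join(text.split())` → ans = 'value_state'
So ans = 'value_state'

Answer: 'value_state'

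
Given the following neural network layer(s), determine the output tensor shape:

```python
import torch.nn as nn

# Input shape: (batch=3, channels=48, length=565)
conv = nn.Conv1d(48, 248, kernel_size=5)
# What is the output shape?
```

Input: (3, 48, 565) -> Output: (3, 248, 561)

Answer: (3, 248, 561)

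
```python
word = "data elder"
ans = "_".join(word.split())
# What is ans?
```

Trace:
`word = "data elder"` → word = 'data elder'
`ans = "_".join(word.split())` → ans = 'data_elder'
So ans = 'data_elder'

Answer: 'data_elder'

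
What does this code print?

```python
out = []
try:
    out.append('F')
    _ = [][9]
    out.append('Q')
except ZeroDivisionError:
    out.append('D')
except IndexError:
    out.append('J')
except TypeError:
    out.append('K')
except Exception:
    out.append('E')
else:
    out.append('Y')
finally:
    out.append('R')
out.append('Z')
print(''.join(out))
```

Execution trace: 'F' (try body) → 'J' (except IndexError) → 'R' (finally) → 'Z' (after the try/except). Output: FJRZ

Answer: FJRZ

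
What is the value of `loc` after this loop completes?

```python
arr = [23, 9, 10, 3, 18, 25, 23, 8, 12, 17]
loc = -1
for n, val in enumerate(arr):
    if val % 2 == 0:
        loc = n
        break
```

First even number index in [23, 9, 10, 3, 18, 25, 23, 8, 12, 17]
`loc` takes the values: -1 → 2

Answer: 2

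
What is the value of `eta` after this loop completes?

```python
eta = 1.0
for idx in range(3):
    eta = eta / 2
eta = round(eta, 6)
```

Halving LR 3 times: 1 / 2^3
`eta` takes the values: 1.0 → 0.5 → 0.25 → 0.125

Answer: 0.125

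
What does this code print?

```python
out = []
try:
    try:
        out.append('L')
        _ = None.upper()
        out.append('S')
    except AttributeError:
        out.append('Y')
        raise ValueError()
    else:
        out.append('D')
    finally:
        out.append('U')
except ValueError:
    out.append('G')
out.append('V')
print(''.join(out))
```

Execution trace: 'L' (inner try body) → 'Y' (inner except AttributeError) → 'U' (inner finally) → 'G' (outer except ValueError) → 'V' (after the try/except). Output: LYUGV

Answer: LYUGV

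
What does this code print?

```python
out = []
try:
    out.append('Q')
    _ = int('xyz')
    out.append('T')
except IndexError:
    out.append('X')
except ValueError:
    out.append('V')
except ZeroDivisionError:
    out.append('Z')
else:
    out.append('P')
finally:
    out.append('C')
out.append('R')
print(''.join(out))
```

Execution trace: 'Q' (try body) → 'V' (except ValueError) → 'C' (finally) → 'R' (after the try/except). Output: QVCR

Answer: QVCR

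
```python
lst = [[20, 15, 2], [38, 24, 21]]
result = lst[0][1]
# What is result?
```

Trace:
`lst = [[20, 15, 2], [38, 24, 21]]` → lst = [[20, 15, 2], [38, 24, 21]]
`result = lst[0][1]` → result = 15
So result = 15

Answer: 15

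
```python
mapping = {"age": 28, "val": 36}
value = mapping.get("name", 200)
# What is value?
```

Trace:
`mapping = {"age": 28, "val": 36}` → mapping = {'age': 28, 'val': 36}
`value = mapping.get("name", 200)` → value = 200
So value = 200

Answer: 200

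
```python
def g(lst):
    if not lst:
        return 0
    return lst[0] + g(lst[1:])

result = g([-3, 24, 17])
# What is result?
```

(-3) + 24 + 17 + 0 = 38

Answer: 38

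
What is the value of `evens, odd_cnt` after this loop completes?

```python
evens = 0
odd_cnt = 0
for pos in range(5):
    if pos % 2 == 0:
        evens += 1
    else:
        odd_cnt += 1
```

Count evens and odds in range(5)
`evens, odd_cnt` takes the values: (0, 0) → (1, 0) → (1, 1) → (2, 1) → (2, 2) → (3, 2)

Answer: 3, 2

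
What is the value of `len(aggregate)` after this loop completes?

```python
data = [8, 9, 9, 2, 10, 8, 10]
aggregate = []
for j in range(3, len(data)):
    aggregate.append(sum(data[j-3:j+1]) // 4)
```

Number of 4-element averages
`aggregate` takes the values: [] → [7] → [7, 7] → [7, 7, 7] → [7, 7, 7, 7]
So `len(aggregate)` = 4

Answer: 4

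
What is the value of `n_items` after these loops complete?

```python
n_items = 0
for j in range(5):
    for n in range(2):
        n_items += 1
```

5 * 2 = 10
`n_items` takes the values: 0 → 1 → 2 → 3 → 4 → 5 → 6 → 7 → 8 → 9 → 10

Answer: 10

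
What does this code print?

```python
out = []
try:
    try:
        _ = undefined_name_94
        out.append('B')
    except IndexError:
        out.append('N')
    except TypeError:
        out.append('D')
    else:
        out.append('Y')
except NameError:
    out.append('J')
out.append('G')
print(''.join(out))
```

Execution trace: 'J' (outer except NameError) → 'G' (after the try/except). Output: JG

Answer: JG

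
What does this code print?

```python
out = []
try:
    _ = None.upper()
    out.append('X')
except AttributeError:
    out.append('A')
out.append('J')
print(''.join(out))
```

Execution trace: 'A' (except AttributeError) → 'J' (after the try/except). Output: AJ

Answer: AJ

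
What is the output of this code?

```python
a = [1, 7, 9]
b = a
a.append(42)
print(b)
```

Key concept: basic list aliasing.
Step by step:
`a = [1, 7, 9]` → a = [1, 7, 9]
`b = a` → b = [1, 7, 9] (same object as a)
`a.append(42)` → a = [1, 7, 9, 42] (same object as b); b = [1, 7, 9, 42] (same object as a)
`print(b)` → prints [1, 7, 9, 42]

Answer: [1, 7, 9, 42]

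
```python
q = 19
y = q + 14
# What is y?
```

Trace:
`q = 19` → q = 19
`y = q + 14` → y = 33
So y = 33

Answer: 33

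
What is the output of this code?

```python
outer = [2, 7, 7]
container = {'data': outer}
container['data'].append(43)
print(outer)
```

Key concept: dict holds reference to list.
Step by step:
`outer = [2, 7, 7]` → outer = [2, 7, 7]
`container = {'data': outer}` → container = {'data': [2, 7, 7]}
`container['data'].append(43)` → outer = [2, 7, 7, 43]; container = {'data': [2, 7, 7, 43]}
`print(outer)` → prints [2, 7, 7, 43]

Answer: [2, 7, 7, 43]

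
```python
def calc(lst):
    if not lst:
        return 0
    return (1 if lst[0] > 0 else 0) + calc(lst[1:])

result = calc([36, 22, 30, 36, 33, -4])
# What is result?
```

Count of positive elements in [36, 22, 30, 36, 33, -4] = 5

Answer: 5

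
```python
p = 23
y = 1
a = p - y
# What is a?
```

Trace:
`p = 23` → p = 23
`y = 1` → y = 1
`a = p - y` → a = 22
So a = 22

Answer: 22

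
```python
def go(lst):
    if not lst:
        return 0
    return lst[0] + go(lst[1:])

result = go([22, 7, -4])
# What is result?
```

22 + 7 + (-4) + 0 = 25

Answer: 25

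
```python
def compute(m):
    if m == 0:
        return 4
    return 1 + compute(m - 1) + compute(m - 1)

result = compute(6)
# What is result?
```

compute(m) = 1 + 2·compute(m-1), compute(0)=4. Closed form: (4+1)·2^6 - 1 = 319.

Answer: 319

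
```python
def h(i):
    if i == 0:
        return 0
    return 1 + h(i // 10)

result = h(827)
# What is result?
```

Count of digits of 827: 3

Answer: 3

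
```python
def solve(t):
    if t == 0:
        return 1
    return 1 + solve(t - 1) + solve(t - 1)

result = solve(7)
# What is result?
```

solve(t) = 1 + 2·solve(t-1), solve(0)=1. Closed form: (1+1)·2^7 - 1 = 255.

Answer: 255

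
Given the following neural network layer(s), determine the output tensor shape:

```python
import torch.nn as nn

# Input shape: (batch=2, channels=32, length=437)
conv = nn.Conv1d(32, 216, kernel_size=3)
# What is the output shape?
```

Input: (2, 32, 437) -> Output: (2, 216, 435)

Answer: (2, 216, 435)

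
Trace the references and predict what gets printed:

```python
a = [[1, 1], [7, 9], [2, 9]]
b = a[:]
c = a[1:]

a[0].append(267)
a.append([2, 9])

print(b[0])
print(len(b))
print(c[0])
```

Key concept: slice with nested mutation.
Step by step:
`a = [[1, 1], [7, 9], [2, 9]]` → a = [[1, 1], [7, 9], [2, 9]]
`b = a[:]` → b = [[1, 1], [7, 9], [2, 9]]
`c = a[1:]` → c = [[7, 9], [2, 9]]
`a[0].append(267)` → a = [[1, 1, 267], [7, 9], [2, 9]]; b = [[1, 1, 267], [7, 9], [2, 9]]
`a.append([2, 9])` → a = [[1, 1, 267], [7, 9], [2, 9], [2, 9]]
`print(b[0])` → prints [1, 1, 267]
`print(len(b))` → prints 3
`print(c[0])` → prints [7, 9]

Answer:
[1, 1, 267]
3
[7, 9]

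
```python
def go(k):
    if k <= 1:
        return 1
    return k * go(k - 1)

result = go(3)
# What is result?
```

go(3) = 3 * 2 * 1 = 6

Answer: 6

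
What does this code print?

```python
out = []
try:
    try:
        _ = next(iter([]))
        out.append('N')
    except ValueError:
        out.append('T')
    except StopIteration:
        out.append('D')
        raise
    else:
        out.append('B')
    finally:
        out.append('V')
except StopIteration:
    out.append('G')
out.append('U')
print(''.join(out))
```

Execution trace: 'D' (inner except StopIteration) → 'V' (inner finally) → 'G' (outer except StopIteration) → 'U' (after the try/except). Output: DVGU

Answer: DVGU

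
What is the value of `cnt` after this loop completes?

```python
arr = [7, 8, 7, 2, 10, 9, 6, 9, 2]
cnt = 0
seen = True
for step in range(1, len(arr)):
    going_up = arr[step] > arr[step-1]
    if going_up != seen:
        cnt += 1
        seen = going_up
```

Count direction changes in [7, 8, 7, 2, 10, 9, 6, 9, 2]
`cnt` takes the values: 0 → 1 → 2 → 3 → 4 → 5

Answer: 5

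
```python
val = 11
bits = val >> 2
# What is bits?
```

Trace:
`val = 11` → val = 11
`bits = val >> 2` → bits = 2
So bits = 2

Answer: 2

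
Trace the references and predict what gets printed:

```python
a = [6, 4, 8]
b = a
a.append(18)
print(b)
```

Key concept: basic list aliasing.
Step by step:
`a = [6, 4, 8]` → a = [6, 4, 8]
`b = a` → b = [6, 4, 8] (same object as a)
`a.append(18)` → a = [6, 4, 8, 18] (same object as b); b = [6, 4, 8, 18] (same object as a)
`print(b)` → prints [6, 4, 8, 18]

Answer: [6, 4, 8, 18]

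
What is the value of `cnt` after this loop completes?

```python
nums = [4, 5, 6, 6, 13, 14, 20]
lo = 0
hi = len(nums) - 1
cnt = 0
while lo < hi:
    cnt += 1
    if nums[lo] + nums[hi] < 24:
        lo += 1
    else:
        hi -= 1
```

Steps to find pair summing to 24
`cnt` takes the values: 0 → 1 → 2 → 3 → 4 → 5 → 6

Answer: 6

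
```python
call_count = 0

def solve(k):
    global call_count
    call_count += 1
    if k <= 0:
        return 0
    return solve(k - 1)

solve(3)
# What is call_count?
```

Linear recursion stepping by 1: 4 calls from k=3 down to ≤0.

Answer: 4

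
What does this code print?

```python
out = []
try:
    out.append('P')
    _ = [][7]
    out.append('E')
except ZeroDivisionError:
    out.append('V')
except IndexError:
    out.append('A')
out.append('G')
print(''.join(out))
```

Execution trace: 'P' (try body) → 'A' (except IndexError) → 'G' (after the try/except). Output: PAG

Answer: PAG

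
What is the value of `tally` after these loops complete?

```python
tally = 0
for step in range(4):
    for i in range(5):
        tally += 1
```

4 * 5 = 20
`tally` takes the values: 0 → 1 → 2 → 3 → 4 → 5 → 6 → 7 → 8 → 9 → 10 → 11 → 12 → 13 → 14 → 15 → 16 → 17 → 18 → 19 → 20

Answer: 20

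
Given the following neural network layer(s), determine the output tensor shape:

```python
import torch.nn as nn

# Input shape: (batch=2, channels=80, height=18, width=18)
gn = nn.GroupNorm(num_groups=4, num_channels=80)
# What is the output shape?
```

Input: (2, 80, 18, 18) -> Output: (2, 80, 18, 18)

Answer: (2, 80, 18, 18)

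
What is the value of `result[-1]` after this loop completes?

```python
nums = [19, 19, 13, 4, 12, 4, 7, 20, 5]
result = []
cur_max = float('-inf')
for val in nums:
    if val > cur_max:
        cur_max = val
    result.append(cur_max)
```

Running max ends at 20
`result` takes the values: [] → [19] → [19, 19] → [19, 19, 19] → [19, 19, 19, 19] → [19, 19, 19, 19, 19] → [19, 19, 19, 19, 19, 19] → [19, 19, 19, 19, 19, 19, 19] → [19, 19, 19, 19, 19, 19, 19, 20] → [19, 19, 19, 19, 19, 19, 19, 20, 20]
So `result[-1]` = 20

Answer: 20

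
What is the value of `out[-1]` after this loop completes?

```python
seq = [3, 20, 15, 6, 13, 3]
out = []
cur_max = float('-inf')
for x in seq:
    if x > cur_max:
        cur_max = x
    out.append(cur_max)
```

Running max ends at 20
`out` takes the values: [] → [3] → [3, 20] → [3, 20, 20] → [3, 20, 20, 20] → [3, 20, 20, 20, 20] → [3, 20, 20, 20, 20, 20]
So `out[-1]` = 20

Answer: 20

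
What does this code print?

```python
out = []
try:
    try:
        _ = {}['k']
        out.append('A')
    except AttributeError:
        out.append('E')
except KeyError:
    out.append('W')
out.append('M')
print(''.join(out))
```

Execution trace: 'W' (outer except KeyError) → 'M' (after the try/except). Output: WM

Answer: WM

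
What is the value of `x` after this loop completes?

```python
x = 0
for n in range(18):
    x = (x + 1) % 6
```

Increment mod 6, 18 times = 0
`x` takes the values: 0 → 1 → 2 → 3 → 4 → 5 → 0 → 1 → 2 → 3 → 4 → 5 → 0 → 1 → 2 → 3 → 4 → 5 → 0

Answer: 0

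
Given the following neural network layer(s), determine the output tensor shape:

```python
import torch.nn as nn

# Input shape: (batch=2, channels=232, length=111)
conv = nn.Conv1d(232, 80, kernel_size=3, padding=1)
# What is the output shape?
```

Input: (2, 232, 111) -> Output: (2, 80, 111)

Answer: (2, 80, 111)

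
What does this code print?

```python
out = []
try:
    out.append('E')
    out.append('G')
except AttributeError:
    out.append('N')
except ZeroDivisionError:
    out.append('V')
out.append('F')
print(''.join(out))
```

Execution trace: 'E' (try body) → 'G' (try body, no exception) → 'F' (after the try/except). Output: EGF

Answer: EGF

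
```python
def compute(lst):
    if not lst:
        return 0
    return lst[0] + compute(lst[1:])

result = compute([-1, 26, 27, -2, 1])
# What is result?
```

(-1) + 26 + 27 + (-2) + 1 + 0 = 51

Answer: 51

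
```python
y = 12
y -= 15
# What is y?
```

Trace:
`y = 12` → y = 12
`y -= 15` → y = -3
So y = -3

Answer: -3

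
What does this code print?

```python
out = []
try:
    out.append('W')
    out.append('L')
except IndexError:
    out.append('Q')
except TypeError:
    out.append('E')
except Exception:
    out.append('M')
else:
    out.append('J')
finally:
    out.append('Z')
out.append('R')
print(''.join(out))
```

Execution trace: 'W' (try body) → 'L' (try body, no exception) → 'J' (else) → 'Z' (finally) → 'R' (after the try/except). Output: WLJZR

Answer: WLJZR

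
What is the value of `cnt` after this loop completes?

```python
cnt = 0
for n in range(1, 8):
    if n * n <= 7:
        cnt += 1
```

Count numbers where n² ≤ 7
`cnt` takes the values: 0 → 1 → 2

Answer: 2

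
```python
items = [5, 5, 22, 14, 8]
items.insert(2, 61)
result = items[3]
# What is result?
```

Trace:
`items = [5, 5, 22, 14, 8]` → items = [5, 5, 22, 14, 8]
`items.insert(2, 61)` → items = [5, 5, 61, 22, 14, 8]
`result = items[3]` → result = 22
So result = 22

Answer: 22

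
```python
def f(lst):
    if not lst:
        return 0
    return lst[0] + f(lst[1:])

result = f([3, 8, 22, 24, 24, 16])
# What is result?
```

3 + 8 + 22 + 24 + 24 + 16 + 0 = 97

Answer: 97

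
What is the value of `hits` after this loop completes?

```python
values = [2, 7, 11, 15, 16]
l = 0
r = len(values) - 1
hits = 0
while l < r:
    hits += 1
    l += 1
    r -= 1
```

Iterations until pointers meet (list length 5)
`hits` takes the values: 0 → 1 → 2

Answer: 2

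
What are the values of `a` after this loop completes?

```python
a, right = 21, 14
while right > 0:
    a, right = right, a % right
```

GCD of 21 and 14
`a` takes the values: 21 → 14 → 7

Answer: 7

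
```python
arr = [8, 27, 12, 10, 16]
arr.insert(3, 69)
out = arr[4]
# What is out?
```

Trace:
`arr = [8, 27, 12, 10, 16]` → arr = [8, 27, 12, 10, 16]
`arr.insert(3, 69)` → arr = [8, 27, 12, 69, 10, 16]
`out = arr[4]` → out = 10
So out = 10

Answer: 10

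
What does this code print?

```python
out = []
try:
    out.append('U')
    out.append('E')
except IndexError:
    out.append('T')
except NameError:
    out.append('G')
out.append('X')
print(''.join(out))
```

Execution trace: 'U' (try body) → 'E' (try body, no exception) → 'X' (after the try/except). Output: UEX

Answer: UEX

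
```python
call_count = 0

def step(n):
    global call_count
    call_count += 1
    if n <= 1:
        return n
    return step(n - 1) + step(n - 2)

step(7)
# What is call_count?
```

Calls(n) = 1 + Calls(n-1) + Calls(n-2); Calls(0)=Calls(1)=1. For n=7 this gives 41.

Answer: 41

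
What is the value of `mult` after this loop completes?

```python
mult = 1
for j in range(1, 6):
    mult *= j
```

5! = 120
`mult` takes the values: 1 → 2 → 6 → 24 → 120

Answer: 120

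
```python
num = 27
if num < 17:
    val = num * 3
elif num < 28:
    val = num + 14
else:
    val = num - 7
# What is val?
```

Trace:
`num = 27` → num = 27
`if num < 17: ...` → num < 17 is False, num < 28 is True → val = 41
So val = 41

Answer: 41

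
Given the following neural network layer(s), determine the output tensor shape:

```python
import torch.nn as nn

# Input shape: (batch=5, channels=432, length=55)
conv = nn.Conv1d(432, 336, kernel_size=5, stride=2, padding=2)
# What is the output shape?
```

Input: (5, 432, 55) -> Output: (5, 336, 28)

Answer: (5, 336, 28)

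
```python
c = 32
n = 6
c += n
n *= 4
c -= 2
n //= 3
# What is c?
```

Trace:
`c = 32` → c = 32
`n = 6` → n = 6
`c += n` → c = 38
`n *= 4` → n = 24
`c -= 2` → c = 36
`n //= 3` → n = 8
So c = 36

Answer: 36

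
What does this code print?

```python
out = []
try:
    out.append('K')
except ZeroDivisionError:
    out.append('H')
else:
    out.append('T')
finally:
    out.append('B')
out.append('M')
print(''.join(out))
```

Execution trace: 'K' (try body, no exception) → 'T' (else) → 'B' (finally) → 'M' (after the try/except). Output: KTBM

Answer: KTBM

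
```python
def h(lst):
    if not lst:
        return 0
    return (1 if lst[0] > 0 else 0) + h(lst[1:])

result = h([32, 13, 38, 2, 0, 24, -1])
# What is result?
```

Count of positive elements in [32, 13, 38, 2, 0, 24, -1] = 5

Answer: 5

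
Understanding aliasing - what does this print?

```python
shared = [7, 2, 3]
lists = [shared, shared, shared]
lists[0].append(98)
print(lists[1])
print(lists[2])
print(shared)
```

Key concept: list of same reference.
Step by step:
`shared = [7, 2, 3]` → shared = [7, 2, 3]
`lists = [shared, shared, shared]` → lists = [[7, 2, 3], [7, 2, 3], [7, 2, 3]]
`lists[0].append(98)` → shared = [7, 2, 3, 98]; lists = [[7, 2, 3, 98], [7, 2, 3, 98], [7, 2, 3, 98]]
`print(lists[1])` → prints [7, 2, 3, 98]
`print(lists[2])` → prints [7, 2, 3, 98]
`print(shared)` → prints [7, 2, 3, 98]

Answer:
[7, 2, 3, 98]
[7, 2, 3, 98]
[7, 2, 3, 98]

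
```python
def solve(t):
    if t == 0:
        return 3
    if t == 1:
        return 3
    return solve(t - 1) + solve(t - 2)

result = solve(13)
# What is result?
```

Build up from base cases: solve(0)=3, solve(1)=3, solve(2)=6, solve(3)=9, solve(4)=15, solve(5)=24, solve(6)=39, ..., solve(13)=1131

Answer: 1131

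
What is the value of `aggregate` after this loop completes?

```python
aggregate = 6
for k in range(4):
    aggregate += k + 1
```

Start at 6, add 1 to 4 = 16
`aggregate` takes the values: 6 → 7 → 9 → 12 → 16

Answer: 16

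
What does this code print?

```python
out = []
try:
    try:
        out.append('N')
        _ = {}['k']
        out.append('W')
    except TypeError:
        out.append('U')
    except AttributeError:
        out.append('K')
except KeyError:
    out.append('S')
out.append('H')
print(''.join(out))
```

Execution trace: 'N' (try body) → 'S' (outer except KeyError) → 'H' (after the try/except). Output: NSH

Answer: NSH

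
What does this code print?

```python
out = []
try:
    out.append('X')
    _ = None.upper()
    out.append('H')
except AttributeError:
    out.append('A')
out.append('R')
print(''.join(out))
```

Execution trace: 'X' (try body) → 'A' (except AttributeError) → 'R' (after the try/except). Output: XAR

Answer: XAR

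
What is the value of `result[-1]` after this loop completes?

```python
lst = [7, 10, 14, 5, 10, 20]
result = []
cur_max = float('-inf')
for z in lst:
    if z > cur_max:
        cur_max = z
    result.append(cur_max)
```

Running max ends at 20
`result` takes the values: [] → [7] → [7, 10] → [7, 10, 14] → [7, 10, 14, 14] → [7, 10, 14, 14, 14] → [7, 10, 14, 14, 14, 20]
So `result[-1]` = 20

Answer: 20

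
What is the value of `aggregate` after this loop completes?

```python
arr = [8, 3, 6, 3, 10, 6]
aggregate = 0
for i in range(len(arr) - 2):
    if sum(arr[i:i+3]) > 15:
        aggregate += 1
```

Count windows with sum > 15
`aggregate` takes the values: 0 → 1 → 2 → 3

Answer: 3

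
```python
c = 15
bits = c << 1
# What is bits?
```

Trace:
`c = 15` → c = 15
`bits = c << 1` → bits = 30
So bits = 30

Answer: 30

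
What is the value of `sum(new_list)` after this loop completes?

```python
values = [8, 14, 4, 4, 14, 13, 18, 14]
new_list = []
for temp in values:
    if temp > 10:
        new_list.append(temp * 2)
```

Sum of doubled values > 10
`new_list` takes the values: [] → [28] → [28, 28] → [28, 28, 26] → [28, 28, 26, 36] → [28, 28, 26, 36, 28]
So `sum(new_list)` = 146

Answer: 146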